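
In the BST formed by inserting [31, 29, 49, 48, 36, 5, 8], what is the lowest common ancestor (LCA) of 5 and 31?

Tree insertion order: [31, 29, 49, 48, 36, 5, 8]
Tree (level-order array): [31, 29, 49, 5, None, 48, None, None, 8, 36]
In a BST, the LCA of p=5, q=31 is the first node v on the
root-to-leaf path with p <= v <= q (go left if both < v, right if both > v).
Walk from root:
  at 31: 5 <= 31 <= 31, this is the LCA
LCA = 31


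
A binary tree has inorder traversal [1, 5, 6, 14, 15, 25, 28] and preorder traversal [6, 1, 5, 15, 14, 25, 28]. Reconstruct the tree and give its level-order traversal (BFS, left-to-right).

Inorder:  [1, 5, 6, 14, 15, 25, 28]
Preorder: [6, 1, 5, 15, 14, 25, 28]
Algorithm: preorder visits root first, so consume preorder in order;
for each root, split the current inorder slice at that value into
left-subtree inorder and right-subtree inorder, then recurse.
Recursive splits:
  root=6; inorder splits into left=[1, 5], right=[14, 15, 25, 28]
  root=1; inorder splits into left=[], right=[5]
  root=5; inorder splits into left=[], right=[]
  root=15; inorder splits into left=[14], right=[25, 28]
  root=14; inorder splits into left=[], right=[]
  root=25; inorder splits into left=[], right=[28]
  root=28; inorder splits into left=[], right=[]
Reconstructed level-order: [6, 1, 15, 5, 14, 25, 28]


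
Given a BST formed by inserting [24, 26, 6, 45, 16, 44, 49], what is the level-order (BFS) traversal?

Tree insertion order: [24, 26, 6, 45, 16, 44, 49]
Tree (level-order array): [24, 6, 26, None, 16, None, 45, None, None, 44, 49]
BFS from the root, enqueuing left then right child of each popped node:
  queue [24] -> pop 24, enqueue [6, 26], visited so far: [24]
  queue [6, 26] -> pop 6, enqueue [16], visited so far: [24, 6]
  queue [26, 16] -> pop 26, enqueue [45], visited so far: [24, 6, 26]
  queue [16, 45] -> pop 16, enqueue [none], visited so far: [24, 6, 26, 16]
  queue [45] -> pop 45, enqueue [44, 49], visited so far: [24, 6, 26, 16, 45]
  queue [44, 49] -> pop 44, enqueue [none], visited so far: [24, 6, 26, 16, 45, 44]
  queue [49] -> pop 49, enqueue [none], visited so far: [24, 6, 26, 16, 45, 44, 49]
Result: [24, 6, 26, 16, 45, 44, 49]


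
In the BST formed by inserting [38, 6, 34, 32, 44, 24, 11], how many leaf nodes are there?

Tree built from: [38, 6, 34, 32, 44, 24, 11]
Tree (level-order array): [38, 6, 44, None, 34, None, None, 32, None, 24, None, 11]
Rule: A leaf has 0 children.
Per-node child counts:
  node 38: 2 child(ren)
  node 6: 1 child(ren)
  node 34: 1 child(ren)
  node 32: 1 child(ren)
  node 24: 1 child(ren)
  node 11: 0 child(ren)
  node 44: 0 child(ren)
Matching nodes: [11, 44]
Count of leaf nodes: 2


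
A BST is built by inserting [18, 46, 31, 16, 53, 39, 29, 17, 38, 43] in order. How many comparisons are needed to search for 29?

Search path for 29: 18 -> 46 -> 31 -> 29
Found: True
Comparisons: 4


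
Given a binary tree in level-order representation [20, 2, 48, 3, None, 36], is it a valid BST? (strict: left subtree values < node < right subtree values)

Level-order array: [20, 2, 48, 3, None, 36]
Validate using subtree bounds (lo, hi): at each node, require lo < value < hi,
then recurse left with hi=value and right with lo=value.
Preorder trace (stopping at first violation):
  at node 20 with bounds (-inf, +inf): OK
  at node 2 with bounds (-inf, 20): OK
  at node 3 with bounds (-inf, 2): VIOLATION
Node 3 violates its bound: not (-inf < 3 < 2).
Result: Not a valid BST


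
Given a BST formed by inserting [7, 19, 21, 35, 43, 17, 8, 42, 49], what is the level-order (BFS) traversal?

Tree insertion order: [7, 19, 21, 35, 43, 17, 8, 42, 49]
Tree (level-order array): [7, None, 19, 17, 21, 8, None, None, 35, None, None, None, 43, 42, 49]
BFS from the root, enqueuing left then right child of each popped node:
  queue [7] -> pop 7, enqueue [19], visited so far: [7]
  queue [19] -> pop 19, enqueue [17, 21], visited so far: [7, 19]
  queue [17, 21] -> pop 17, enqueue [8], visited so far: [7, 19, 17]
  queue [21, 8] -> pop 21, enqueue [35], visited so far: [7, 19, 17, 21]
  queue [8, 35] -> pop 8, enqueue [none], visited so far: [7, 19, 17, 21, 8]
  queue [35] -> pop 35, enqueue [43], visited so far: [7, 19, 17, 21, 8, 35]
  queue [43] -> pop 43, enqueue [42, 49], visited so far: [7, 19, 17, 21, 8, 35, 43]
  queue [42, 49] -> pop 42, enqueue [none], visited so far: [7, 19, 17, 21, 8, 35, 43, 42]
  queue [49] -> pop 49, enqueue [none], visited so far: [7, 19, 17, 21, 8, 35, 43, 42, 49]
Result: [7, 19, 17, 21, 8, 35, 43, 42, 49]


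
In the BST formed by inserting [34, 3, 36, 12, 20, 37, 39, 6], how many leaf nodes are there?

Tree built from: [34, 3, 36, 12, 20, 37, 39, 6]
Tree (level-order array): [34, 3, 36, None, 12, None, 37, 6, 20, None, 39]
Rule: A leaf has 0 children.
Per-node child counts:
  node 34: 2 child(ren)
  node 3: 1 child(ren)
  node 12: 2 child(ren)
  node 6: 0 child(ren)
  node 20: 0 child(ren)
  node 36: 1 child(ren)
  node 37: 1 child(ren)
  node 39: 0 child(ren)
Matching nodes: [6, 20, 39]
Count of leaf nodes: 3


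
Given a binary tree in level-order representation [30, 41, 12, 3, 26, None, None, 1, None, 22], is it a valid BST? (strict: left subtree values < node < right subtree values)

Level-order array: [30, 41, 12, 3, 26, None, None, 1, None, 22]
Validate using subtree bounds (lo, hi): at each node, require lo < value < hi,
then recurse left with hi=value and right with lo=value.
Preorder trace (stopping at first violation):
  at node 30 with bounds (-inf, +inf): OK
  at node 41 with bounds (-inf, 30): VIOLATION
Node 41 violates its bound: not (-inf < 41 < 30).
Result: Not a valid BST


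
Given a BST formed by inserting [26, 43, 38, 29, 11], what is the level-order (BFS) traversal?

Tree insertion order: [26, 43, 38, 29, 11]
Tree (level-order array): [26, 11, 43, None, None, 38, None, 29]
BFS from the root, enqueuing left then right child of each popped node:
  queue [26] -> pop 26, enqueue [11, 43], visited so far: [26]
  queue [11, 43] -> pop 11, enqueue [none], visited so far: [26, 11]
  queue [43] -> pop 43, enqueue [38], visited so far: [26, 11, 43]
  queue [38] -> pop 38, enqueue [29], visited so far: [26, 11, 43, 38]
  queue [29] -> pop 29, enqueue [none], visited so far: [26, 11, 43, 38, 29]
Result: [26, 11, 43, 38, 29]


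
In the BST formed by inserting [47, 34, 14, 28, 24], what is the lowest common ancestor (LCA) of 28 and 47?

Tree insertion order: [47, 34, 14, 28, 24]
Tree (level-order array): [47, 34, None, 14, None, None, 28, 24]
In a BST, the LCA of p=28, q=47 is the first node v on the
root-to-leaf path with p <= v <= q (go left if both < v, right if both > v).
Walk from root:
  at 47: 28 <= 47 <= 47, this is the LCA
LCA = 47


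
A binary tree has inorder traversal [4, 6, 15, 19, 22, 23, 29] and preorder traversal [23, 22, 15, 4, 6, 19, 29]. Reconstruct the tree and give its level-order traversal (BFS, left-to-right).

Inorder:  [4, 6, 15, 19, 22, 23, 29]
Preorder: [23, 22, 15, 4, 6, 19, 29]
Algorithm: preorder visits root first, so consume preorder in order;
for each root, split the current inorder slice at that value into
left-subtree inorder and right-subtree inorder, then recurse.
Recursive splits:
  root=23; inorder splits into left=[4, 6, 15, 19, 22], right=[29]
  root=22; inorder splits into left=[4, 6, 15, 19], right=[]
  root=15; inorder splits into left=[4, 6], right=[19]
  root=4; inorder splits into left=[], right=[6]
  root=6; inorder splits into left=[], right=[]
  root=19; inorder splits into left=[], right=[]
  root=29; inorder splits into left=[], right=[]
Reconstructed level-order: [23, 22, 29, 15, 4, 19, 6]


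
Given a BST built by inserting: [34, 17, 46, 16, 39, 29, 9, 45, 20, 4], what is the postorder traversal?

Tree insertion order: [34, 17, 46, 16, 39, 29, 9, 45, 20, 4]
Tree (level-order array): [34, 17, 46, 16, 29, 39, None, 9, None, 20, None, None, 45, 4]
Postorder traversal: [4, 9, 16, 20, 29, 17, 45, 39, 46, 34]


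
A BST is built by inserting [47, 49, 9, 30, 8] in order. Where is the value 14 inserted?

Starting tree (level order): [47, 9, 49, 8, 30]
Insertion path: 47 -> 9 -> 30
Result: insert 14 as left child of 30
Final tree (level order): [47, 9, 49, 8, 30, None, None, None, None, 14]


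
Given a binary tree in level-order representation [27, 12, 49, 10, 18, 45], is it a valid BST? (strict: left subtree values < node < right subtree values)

Level-order array: [27, 12, 49, 10, 18, 45]
Validate using subtree bounds (lo, hi): at each node, require lo < value < hi,
then recurse left with hi=value and right with lo=value.
Preorder trace (stopping at first violation):
  at node 27 with bounds (-inf, +inf): OK
  at node 12 with bounds (-inf, 27): OK
  at node 10 with bounds (-inf, 12): OK
  at node 18 with bounds (12, 27): OK
  at node 49 with bounds (27, +inf): OK
  at node 45 with bounds (27, 49): OK
No violation found at any node.
Result: Valid BST


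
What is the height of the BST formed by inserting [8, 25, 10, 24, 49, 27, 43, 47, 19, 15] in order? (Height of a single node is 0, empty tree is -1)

Insertion order: [8, 25, 10, 24, 49, 27, 43, 47, 19, 15]
Tree (level-order array): [8, None, 25, 10, 49, None, 24, 27, None, 19, None, None, 43, 15, None, None, 47]
Compute height bottom-up (empty subtree = -1):
  height(15) = 1 + max(-1, -1) = 0
  height(19) = 1 + max(0, -1) = 1
  height(24) = 1 + max(1, -1) = 2
  height(10) = 1 + max(-1, 2) = 3
  height(47) = 1 + max(-1, -1) = 0
  height(43) = 1 + max(-1, 0) = 1
  height(27) = 1 + max(-1, 1) = 2
  height(49) = 1 + max(2, -1) = 3
  height(25) = 1 + max(3, 3) = 4
  height(8) = 1 + max(-1, 4) = 5
Height = 5


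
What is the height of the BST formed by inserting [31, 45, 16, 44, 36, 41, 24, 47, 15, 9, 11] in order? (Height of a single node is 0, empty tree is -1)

Insertion order: [31, 45, 16, 44, 36, 41, 24, 47, 15, 9, 11]
Tree (level-order array): [31, 16, 45, 15, 24, 44, 47, 9, None, None, None, 36, None, None, None, None, 11, None, 41]
Compute height bottom-up (empty subtree = -1):
  height(11) = 1 + max(-1, -1) = 0
  height(9) = 1 + max(-1, 0) = 1
  height(15) = 1 + max(1, -1) = 2
  height(24) = 1 + max(-1, -1) = 0
  height(16) = 1 + max(2, 0) = 3
  height(41) = 1 + max(-1, -1) = 0
  height(36) = 1 + max(-1, 0) = 1
  height(44) = 1 + max(1, -1) = 2
  height(47) = 1 + max(-1, -1) = 0
  height(45) = 1 + max(2, 0) = 3
  height(31) = 1 + max(3, 3) = 4
Height = 4


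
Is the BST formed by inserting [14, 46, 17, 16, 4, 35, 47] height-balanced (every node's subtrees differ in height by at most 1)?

Tree (level-order array): [14, 4, 46, None, None, 17, 47, 16, 35]
Definition: a tree is height-balanced if, at every node, |h(left) - h(right)| <= 1 (empty subtree has height -1).
Bottom-up per-node check:
  node 4: h_left=-1, h_right=-1, diff=0 [OK], height=0
  node 16: h_left=-1, h_right=-1, diff=0 [OK], height=0
  node 35: h_left=-1, h_right=-1, diff=0 [OK], height=0
  node 17: h_left=0, h_right=0, diff=0 [OK], height=1
  node 47: h_left=-1, h_right=-1, diff=0 [OK], height=0
  node 46: h_left=1, h_right=0, diff=1 [OK], height=2
  node 14: h_left=0, h_right=2, diff=2 [FAIL (|0-2|=2 > 1)], height=3
Node 14 violates the condition: |0 - 2| = 2 > 1.
Result: Not balanced


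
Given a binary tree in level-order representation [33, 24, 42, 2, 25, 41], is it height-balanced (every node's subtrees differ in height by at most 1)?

Tree (level-order array): [33, 24, 42, 2, 25, 41]
Definition: a tree is height-balanced if, at every node, |h(left) - h(right)| <= 1 (empty subtree has height -1).
Bottom-up per-node check:
  node 2: h_left=-1, h_right=-1, diff=0 [OK], height=0
  node 25: h_left=-1, h_right=-1, diff=0 [OK], height=0
  node 24: h_left=0, h_right=0, diff=0 [OK], height=1
  node 41: h_left=-1, h_right=-1, diff=0 [OK], height=0
  node 42: h_left=0, h_right=-1, diff=1 [OK], height=1
  node 33: h_left=1, h_right=1, diff=0 [OK], height=2
All nodes satisfy the balance condition.
Result: Balanced


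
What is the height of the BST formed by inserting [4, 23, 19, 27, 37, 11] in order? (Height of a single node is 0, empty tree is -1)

Insertion order: [4, 23, 19, 27, 37, 11]
Tree (level-order array): [4, None, 23, 19, 27, 11, None, None, 37]
Compute height bottom-up (empty subtree = -1):
  height(11) = 1 + max(-1, -1) = 0
  height(19) = 1 + max(0, -1) = 1
  height(37) = 1 + max(-1, -1) = 0
  height(27) = 1 + max(-1, 0) = 1
  height(23) = 1 + max(1, 1) = 2
  height(4) = 1 + max(-1, 2) = 3
Height = 3


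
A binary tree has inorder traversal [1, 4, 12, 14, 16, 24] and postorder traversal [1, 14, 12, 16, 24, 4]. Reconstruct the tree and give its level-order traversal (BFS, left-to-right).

Inorder:   [1, 4, 12, 14, 16, 24]
Postorder: [1, 14, 12, 16, 24, 4]
Algorithm: postorder visits root last, so walk postorder right-to-left;
each value is the root of the current inorder slice — split it at that
value, recurse on the right subtree first, then the left.
Recursive splits:
  root=4; inorder splits into left=[1], right=[12, 14, 16, 24]
  root=24; inorder splits into left=[12, 14, 16], right=[]
  root=16; inorder splits into left=[12, 14], right=[]
  root=12; inorder splits into left=[], right=[14]
  root=14; inorder splits into left=[], right=[]
  root=1; inorder splits into left=[], right=[]
Reconstructed level-order: [4, 1, 24, 16, 12, 14]


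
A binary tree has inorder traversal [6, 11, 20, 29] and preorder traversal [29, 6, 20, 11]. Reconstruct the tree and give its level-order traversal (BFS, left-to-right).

Inorder:  [6, 11, 20, 29]
Preorder: [29, 6, 20, 11]
Algorithm: preorder visits root first, so consume preorder in order;
for each root, split the current inorder slice at that value into
left-subtree inorder and right-subtree inorder, then recurse.
Recursive splits:
  root=29; inorder splits into left=[6, 11, 20], right=[]
  root=6; inorder splits into left=[], right=[11, 20]
  root=20; inorder splits into left=[11], right=[]
  root=11; inorder splits into left=[], right=[]
Reconstructed level-order: [29, 6, 20, 11]


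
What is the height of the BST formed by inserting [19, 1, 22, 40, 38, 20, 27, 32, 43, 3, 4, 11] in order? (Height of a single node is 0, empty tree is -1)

Insertion order: [19, 1, 22, 40, 38, 20, 27, 32, 43, 3, 4, 11]
Tree (level-order array): [19, 1, 22, None, 3, 20, 40, None, 4, None, None, 38, 43, None, 11, 27, None, None, None, None, None, None, 32]
Compute height bottom-up (empty subtree = -1):
  height(11) = 1 + max(-1, -1) = 0
  height(4) = 1 + max(-1, 0) = 1
  height(3) = 1 + max(-1, 1) = 2
  height(1) = 1 + max(-1, 2) = 3
  height(20) = 1 + max(-1, -1) = 0
  height(32) = 1 + max(-1, -1) = 0
  height(27) = 1 + max(-1, 0) = 1
  height(38) = 1 + max(1, -1) = 2
  height(43) = 1 + max(-1, -1) = 0
  height(40) = 1 + max(2, 0) = 3
  height(22) = 1 + max(0, 3) = 4
  height(19) = 1 + max(3, 4) = 5
Height = 5


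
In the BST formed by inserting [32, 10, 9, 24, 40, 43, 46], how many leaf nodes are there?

Tree built from: [32, 10, 9, 24, 40, 43, 46]
Tree (level-order array): [32, 10, 40, 9, 24, None, 43, None, None, None, None, None, 46]
Rule: A leaf has 0 children.
Per-node child counts:
  node 32: 2 child(ren)
  node 10: 2 child(ren)
  node 9: 0 child(ren)
  node 24: 0 child(ren)
  node 40: 1 child(ren)
  node 43: 1 child(ren)
  node 46: 0 child(ren)
Matching nodes: [9, 24, 46]
Count of leaf nodes: 3


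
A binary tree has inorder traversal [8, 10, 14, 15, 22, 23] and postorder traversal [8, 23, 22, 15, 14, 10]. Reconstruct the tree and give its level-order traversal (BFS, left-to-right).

Inorder:   [8, 10, 14, 15, 22, 23]
Postorder: [8, 23, 22, 15, 14, 10]
Algorithm: postorder visits root last, so walk postorder right-to-left;
each value is the root of the current inorder slice — split it at that
value, recurse on the right subtree first, then the left.
Recursive splits:
  root=10; inorder splits into left=[8], right=[14, 15, 22, 23]
  root=14; inorder splits into left=[], right=[15, 22, 23]
  root=15; inorder splits into left=[], right=[22, 23]
  root=22; inorder splits into left=[], right=[23]
  root=23; inorder splits into left=[], right=[]
  root=8; inorder splits into left=[], right=[]
Reconstructed level-order: [10, 8, 14, 15, 22, 23]


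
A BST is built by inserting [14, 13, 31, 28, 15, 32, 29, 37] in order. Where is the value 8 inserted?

Starting tree (level order): [14, 13, 31, None, None, 28, 32, 15, 29, None, 37]
Insertion path: 14 -> 13
Result: insert 8 as left child of 13
Final tree (level order): [14, 13, 31, 8, None, 28, 32, None, None, 15, 29, None, 37]


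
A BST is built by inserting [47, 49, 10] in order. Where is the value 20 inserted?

Starting tree (level order): [47, 10, 49]
Insertion path: 47 -> 10
Result: insert 20 as right child of 10
Final tree (level order): [47, 10, 49, None, 20]


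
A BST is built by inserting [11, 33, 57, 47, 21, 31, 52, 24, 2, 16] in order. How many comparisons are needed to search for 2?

Search path for 2: 11 -> 2
Found: True
Comparisons: 2


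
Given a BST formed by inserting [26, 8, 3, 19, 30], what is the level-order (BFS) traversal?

Tree insertion order: [26, 8, 3, 19, 30]
Tree (level-order array): [26, 8, 30, 3, 19]
BFS from the root, enqueuing left then right child of each popped node:
  queue [26] -> pop 26, enqueue [8, 30], visited so far: [26]
  queue [8, 30] -> pop 8, enqueue [3, 19], visited so far: [26, 8]
  queue [30, 3, 19] -> pop 30, enqueue [none], visited so far: [26, 8, 30]
  queue [3, 19] -> pop 3, enqueue [none], visited so far: [26, 8, 30, 3]
  queue [19] -> pop 19, enqueue [none], visited so far: [26, 8, 30, 3, 19]
Result: [26, 8, 30, 3, 19]


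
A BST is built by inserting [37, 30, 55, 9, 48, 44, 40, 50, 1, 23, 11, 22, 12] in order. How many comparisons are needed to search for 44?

Search path for 44: 37 -> 55 -> 48 -> 44
Found: True
Comparisons: 4


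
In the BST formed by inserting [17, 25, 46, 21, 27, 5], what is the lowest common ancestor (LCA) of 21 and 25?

Tree insertion order: [17, 25, 46, 21, 27, 5]
Tree (level-order array): [17, 5, 25, None, None, 21, 46, None, None, 27]
In a BST, the LCA of p=21, q=25 is the first node v on the
root-to-leaf path with p <= v <= q (go left if both < v, right if both > v).
Walk from root:
  at 17: both 21 and 25 > 17, go right
  at 25: 21 <= 25 <= 25, this is the LCA
LCA = 25


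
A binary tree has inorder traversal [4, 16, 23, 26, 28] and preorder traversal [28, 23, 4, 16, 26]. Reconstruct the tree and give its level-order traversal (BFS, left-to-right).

Inorder:  [4, 16, 23, 26, 28]
Preorder: [28, 23, 4, 16, 26]
Algorithm: preorder visits root first, so consume preorder in order;
for each root, split the current inorder slice at that value into
left-subtree inorder and right-subtree inorder, then recurse.
Recursive splits:
  root=28; inorder splits into left=[4, 16, 23, 26], right=[]
  root=23; inorder splits into left=[4, 16], right=[26]
  root=4; inorder splits into left=[], right=[16]
  root=16; inorder splits into left=[], right=[]
  root=26; inorder splits into left=[], right=[]
Reconstructed level-order: [28, 23, 4, 26, 16]


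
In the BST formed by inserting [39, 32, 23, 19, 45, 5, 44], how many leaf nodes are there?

Tree built from: [39, 32, 23, 19, 45, 5, 44]
Tree (level-order array): [39, 32, 45, 23, None, 44, None, 19, None, None, None, 5]
Rule: A leaf has 0 children.
Per-node child counts:
  node 39: 2 child(ren)
  node 32: 1 child(ren)
  node 23: 1 child(ren)
  node 19: 1 child(ren)
  node 5: 0 child(ren)
  node 45: 1 child(ren)
  node 44: 0 child(ren)
Matching nodes: [5, 44]
Count of leaf nodes: 2


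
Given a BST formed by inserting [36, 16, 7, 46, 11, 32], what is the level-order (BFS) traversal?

Tree insertion order: [36, 16, 7, 46, 11, 32]
Tree (level-order array): [36, 16, 46, 7, 32, None, None, None, 11]
BFS from the root, enqueuing left then right child of each popped node:
  queue [36] -> pop 36, enqueue [16, 46], visited so far: [36]
  queue [16, 46] -> pop 16, enqueue [7, 32], visited so far: [36, 16]
  queue [46, 7, 32] -> pop 46, enqueue [none], visited so far: [36, 16, 46]
  queue [7, 32] -> pop 7, enqueue [11], visited so far: [36, 16, 46, 7]
  queue [32, 11] -> pop 32, enqueue [none], visited so far: [36, 16, 46, 7, 32]
  queue [11] -> pop 11, enqueue [none], visited so far: [36, 16, 46, 7, 32, 11]
Result: [36, 16, 46, 7, 32, 11]


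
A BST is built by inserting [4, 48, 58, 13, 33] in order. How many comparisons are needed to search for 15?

Search path for 15: 4 -> 48 -> 13 -> 33
Found: False
Comparisons: 4


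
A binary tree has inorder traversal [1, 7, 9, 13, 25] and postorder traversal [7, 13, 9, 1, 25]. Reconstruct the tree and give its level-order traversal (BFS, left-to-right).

Inorder:   [1, 7, 9, 13, 25]
Postorder: [7, 13, 9, 1, 25]
Algorithm: postorder visits root last, so walk postorder right-to-left;
each value is the root of the current inorder slice — split it at that
value, recurse on the right subtree first, then the left.
Recursive splits:
  root=25; inorder splits into left=[1, 7, 9, 13], right=[]
  root=1; inorder splits into left=[], right=[7, 9, 13]
  root=9; inorder splits into left=[7], right=[13]
  root=13; inorder splits into left=[], right=[]
  root=7; inorder splits into left=[], right=[]
Reconstructed level-order: [25, 1, 9, 7, 13]


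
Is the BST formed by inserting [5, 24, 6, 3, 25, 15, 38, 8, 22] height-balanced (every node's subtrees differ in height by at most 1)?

Tree (level-order array): [5, 3, 24, None, None, 6, 25, None, 15, None, 38, 8, 22]
Definition: a tree is height-balanced if, at every node, |h(left) - h(right)| <= 1 (empty subtree has height -1).
Bottom-up per-node check:
  node 3: h_left=-1, h_right=-1, diff=0 [OK], height=0
  node 8: h_left=-1, h_right=-1, diff=0 [OK], height=0
  node 22: h_left=-1, h_right=-1, diff=0 [OK], height=0
  node 15: h_left=0, h_right=0, diff=0 [OK], height=1
  node 6: h_left=-1, h_right=1, diff=2 [FAIL (|-1-1|=2 > 1)], height=2
  node 38: h_left=-1, h_right=-1, diff=0 [OK], height=0
  node 25: h_left=-1, h_right=0, diff=1 [OK], height=1
  node 24: h_left=2, h_right=1, diff=1 [OK], height=3
  node 5: h_left=0, h_right=3, diff=3 [FAIL (|0-3|=3 > 1)], height=4
Node 6 violates the condition: |-1 - 1| = 2 > 1.
Result: Not balanced


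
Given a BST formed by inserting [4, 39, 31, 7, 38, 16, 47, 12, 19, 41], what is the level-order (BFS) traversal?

Tree insertion order: [4, 39, 31, 7, 38, 16, 47, 12, 19, 41]
Tree (level-order array): [4, None, 39, 31, 47, 7, 38, 41, None, None, 16, None, None, None, None, 12, 19]
BFS from the root, enqueuing left then right child of each popped node:
  queue [4] -> pop 4, enqueue [39], visited so far: [4]
  queue [39] -> pop 39, enqueue [31, 47], visited so far: [4, 39]
  queue [31, 47] -> pop 31, enqueue [7, 38], visited so far: [4, 39, 31]
  queue [47, 7, 38] -> pop 47, enqueue [41], visited so far: [4, 39, 31, 47]
  queue [7, 38, 41] -> pop 7, enqueue [16], visited so far: [4, 39, 31, 47, 7]
  queue [38, 41, 16] -> pop 38, enqueue [none], visited so far: [4, 39, 31, 47, 7, 38]
  queue [41, 16] -> pop 41, enqueue [none], visited so far: [4, 39, 31, 47, 7, 38, 41]
  queue [16] -> pop 16, enqueue [12, 19], visited so far: [4, 39, 31, 47, 7, 38, 41, 16]
  queue [12, 19] -> pop 12, enqueue [none], visited so far: [4, 39, 31, 47, 7, 38, 41, 16, 12]
  queue [19] -> pop 19, enqueue [none], visited so far: [4, 39, 31, 47, 7, 38, 41, 16, 12, 19]
Result: [4, 39, 31, 47, 7, 38, 41, 16, 12, 19]


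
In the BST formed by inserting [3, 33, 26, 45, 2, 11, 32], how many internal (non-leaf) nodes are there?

Tree built from: [3, 33, 26, 45, 2, 11, 32]
Tree (level-order array): [3, 2, 33, None, None, 26, 45, 11, 32]
Rule: An internal node has at least one child.
Per-node child counts:
  node 3: 2 child(ren)
  node 2: 0 child(ren)
  node 33: 2 child(ren)
  node 26: 2 child(ren)
  node 11: 0 child(ren)
  node 32: 0 child(ren)
  node 45: 0 child(ren)
Matching nodes: [3, 33, 26]
Count of internal (non-leaf) nodes: 3


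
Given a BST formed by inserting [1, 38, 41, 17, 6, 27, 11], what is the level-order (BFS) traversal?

Tree insertion order: [1, 38, 41, 17, 6, 27, 11]
Tree (level-order array): [1, None, 38, 17, 41, 6, 27, None, None, None, 11]
BFS from the root, enqueuing left then right child of each popped node:
  queue [1] -> pop 1, enqueue [38], visited so far: [1]
  queue [38] -> pop 38, enqueue [17, 41], visited so far: [1, 38]
  queue [17, 41] -> pop 17, enqueue [6, 27], visited so far: [1, 38, 17]
  queue [41, 6, 27] -> pop 41, enqueue [none], visited so far: [1, 38, 17, 41]
  queue [6, 27] -> pop 6, enqueue [11], visited so far: [1, 38, 17, 41, 6]
  queue [27, 11] -> pop 27, enqueue [none], visited so far: [1, 38, 17, 41, 6, 27]
  queue [11] -> pop 11, enqueue [none], visited so far: [1, 38, 17, 41, 6, 27, 11]
Result: [1, 38, 17, 41, 6, 27, 11]


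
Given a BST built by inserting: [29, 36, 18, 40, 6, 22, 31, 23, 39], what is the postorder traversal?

Tree insertion order: [29, 36, 18, 40, 6, 22, 31, 23, 39]
Tree (level-order array): [29, 18, 36, 6, 22, 31, 40, None, None, None, 23, None, None, 39]
Postorder traversal: [6, 23, 22, 18, 31, 39, 40, 36, 29]


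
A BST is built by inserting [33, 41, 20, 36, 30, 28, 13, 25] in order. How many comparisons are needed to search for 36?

Search path for 36: 33 -> 41 -> 36
Found: True
Comparisons: 3


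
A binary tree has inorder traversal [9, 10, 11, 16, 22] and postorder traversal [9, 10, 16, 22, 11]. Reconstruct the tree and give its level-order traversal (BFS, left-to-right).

Inorder:   [9, 10, 11, 16, 22]
Postorder: [9, 10, 16, 22, 11]
Algorithm: postorder visits root last, so walk postorder right-to-left;
each value is the root of the current inorder slice — split it at that
value, recurse on the right subtree first, then the left.
Recursive splits:
  root=11; inorder splits into left=[9, 10], right=[16, 22]
  root=22; inorder splits into left=[16], right=[]
  root=16; inorder splits into left=[], right=[]
  root=10; inorder splits into left=[9], right=[]
  root=9; inorder splits into left=[], right=[]
Reconstructed level-order: [11, 10, 22, 9, 16]


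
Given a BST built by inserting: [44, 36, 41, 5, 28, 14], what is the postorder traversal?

Tree insertion order: [44, 36, 41, 5, 28, 14]
Tree (level-order array): [44, 36, None, 5, 41, None, 28, None, None, 14]
Postorder traversal: [14, 28, 5, 41, 36, 44]


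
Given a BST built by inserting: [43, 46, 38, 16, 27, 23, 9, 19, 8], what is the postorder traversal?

Tree insertion order: [43, 46, 38, 16, 27, 23, 9, 19, 8]
Tree (level-order array): [43, 38, 46, 16, None, None, None, 9, 27, 8, None, 23, None, None, None, 19]
Postorder traversal: [8, 9, 19, 23, 27, 16, 38, 46, 43]


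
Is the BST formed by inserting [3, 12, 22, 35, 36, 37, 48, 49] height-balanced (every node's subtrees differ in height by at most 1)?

Tree (level-order array): [3, None, 12, None, 22, None, 35, None, 36, None, 37, None, 48, None, 49]
Definition: a tree is height-balanced if, at every node, |h(left) - h(right)| <= 1 (empty subtree has height -1).
Bottom-up per-node check:
  node 49: h_left=-1, h_right=-1, diff=0 [OK], height=0
  node 48: h_left=-1, h_right=0, diff=1 [OK], height=1
  node 37: h_left=-1, h_right=1, diff=2 [FAIL (|-1-1|=2 > 1)], height=2
  node 36: h_left=-1, h_right=2, diff=3 [FAIL (|-1-2|=3 > 1)], height=3
  node 35: h_left=-1, h_right=3, diff=4 [FAIL (|-1-3|=4 > 1)], height=4
  node 22: h_left=-1, h_right=4, diff=5 [FAIL (|-1-4|=5 > 1)], height=5
  node 12: h_left=-1, h_right=5, diff=6 [FAIL (|-1-5|=6 > 1)], height=6
  node 3: h_left=-1, h_right=6, diff=7 [FAIL (|-1-6|=7 > 1)], height=7
Node 37 violates the condition: |-1 - 1| = 2 > 1.
Result: Not balanced


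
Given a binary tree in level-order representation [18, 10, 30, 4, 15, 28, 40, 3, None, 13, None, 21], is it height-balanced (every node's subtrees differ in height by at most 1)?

Tree (level-order array): [18, 10, 30, 4, 15, 28, 40, 3, None, 13, None, 21]
Definition: a tree is height-balanced if, at every node, |h(left) - h(right)| <= 1 (empty subtree has height -1).
Bottom-up per-node check:
  node 3: h_left=-1, h_right=-1, diff=0 [OK], height=0
  node 4: h_left=0, h_right=-1, diff=1 [OK], height=1
  node 13: h_left=-1, h_right=-1, diff=0 [OK], height=0
  node 15: h_left=0, h_right=-1, diff=1 [OK], height=1
  node 10: h_left=1, h_right=1, diff=0 [OK], height=2
  node 21: h_left=-1, h_right=-1, diff=0 [OK], height=0
  node 28: h_left=0, h_right=-1, diff=1 [OK], height=1
  node 40: h_left=-1, h_right=-1, diff=0 [OK], height=0
  node 30: h_left=1, h_right=0, diff=1 [OK], height=2
  node 18: h_left=2, h_right=2, diff=0 [OK], height=3
All nodes satisfy the balance condition.
Result: Balanced


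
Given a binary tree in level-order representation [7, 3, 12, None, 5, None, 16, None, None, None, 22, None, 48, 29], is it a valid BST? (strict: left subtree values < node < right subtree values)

Level-order array: [7, 3, 12, None, 5, None, 16, None, None, None, 22, None, 48, 29]
Validate using subtree bounds (lo, hi): at each node, require lo < value < hi,
then recurse left with hi=value and right with lo=value.
Preorder trace (stopping at first violation):
  at node 7 with bounds (-inf, +inf): OK
  at node 3 with bounds (-inf, 7): OK
  at node 5 with bounds (3, 7): OK
  at node 12 with bounds (7, +inf): OK
  at node 16 with bounds (12, +inf): OK
  at node 22 with bounds (16, +inf): OK
  at node 48 with bounds (22, +inf): OK
  at node 29 with bounds (22, 48): OK
No violation found at any node.
Result: Valid BST


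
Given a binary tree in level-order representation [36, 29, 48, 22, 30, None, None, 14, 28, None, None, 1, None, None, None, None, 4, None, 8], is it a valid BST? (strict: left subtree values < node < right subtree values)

Level-order array: [36, 29, 48, 22, 30, None, None, 14, 28, None, None, 1, None, None, None, None, 4, None, 8]
Validate using subtree bounds (lo, hi): at each node, require lo < value < hi,
then recurse left with hi=value and right with lo=value.
Preorder trace (stopping at first violation):
  at node 36 with bounds (-inf, +inf): OK
  at node 29 with bounds (-inf, 36): OK
  at node 22 with bounds (-inf, 29): OK
  at node 14 with bounds (-inf, 22): OK
  at node 1 with bounds (-inf, 14): OK
  at node 4 with bounds (1, 14): OK
  at node 8 with bounds (4, 14): OK
  at node 28 with bounds (22, 29): OK
  at node 30 with bounds (29, 36): OK
  at node 48 with bounds (36, +inf): OK
No violation found at any node.
Result: Valid BST


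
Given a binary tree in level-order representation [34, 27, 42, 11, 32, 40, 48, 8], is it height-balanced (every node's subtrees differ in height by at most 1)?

Tree (level-order array): [34, 27, 42, 11, 32, 40, 48, 8]
Definition: a tree is height-balanced if, at every node, |h(left) - h(right)| <= 1 (empty subtree has height -1).
Bottom-up per-node check:
  node 8: h_left=-1, h_right=-1, diff=0 [OK], height=0
  node 11: h_left=0, h_right=-1, diff=1 [OK], height=1
  node 32: h_left=-1, h_right=-1, diff=0 [OK], height=0
  node 27: h_left=1, h_right=0, diff=1 [OK], height=2
  node 40: h_left=-1, h_right=-1, diff=0 [OK], height=0
  node 48: h_left=-1, h_right=-1, diff=0 [OK], height=0
  node 42: h_left=0, h_right=0, diff=0 [OK], height=1
  node 34: h_left=2, h_right=1, diff=1 [OK], height=3
All nodes satisfy the balance condition.
Result: Balanced


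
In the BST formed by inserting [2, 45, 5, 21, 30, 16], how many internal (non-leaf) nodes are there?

Tree built from: [2, 45, 5, 21, 30, 16]
Tree (level-order array): [2, None, 45, 5, None, None, 21, 16, 30]
Rule: An internal node has at least one child.
Per-node child counts:
  node 2: 1 child(ren)
  node 45: 1 child(ren)
  node 5: 1 child(ren)
  node 21: 2 child(ren)
  node 16: 0 child(ren)
  node 30: 0 child(ren)
Matching nodes: [2, 45, 5, 21]
Count of internal (non-leaf) nodes: 4


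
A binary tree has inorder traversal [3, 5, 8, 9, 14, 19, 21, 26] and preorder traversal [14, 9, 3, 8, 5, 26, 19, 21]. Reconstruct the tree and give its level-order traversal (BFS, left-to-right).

Inorder:  [3, 5, 8, 9, 14, 19, 21, 26]
Preorder: [14, 9, 3, 8, 5, 26, 19, 21]
Algorithm: preorder visits root first, so consume preorder in order;
for each root, split the current inorder slice at that value into
left-subtree inorder and right-subtree inorder, then recurse.
Recursive splits:
  root=14; inorder splits into left=[3, 5, 8, 9], right=[19, 21, 26]
  root=9; inorder splits into left=[3, 5, 8], right=[]
  root=3; inorder splits into left=[], right=[5, 8]
  root=8; inorder splits into left=[5], right=[]
  root=5; inorder splits into left=[], right=[]
  root=26; inorder splits into left=[19, 21], right=[]
  root=19; inorder splits into left=[], right=[21]
  root=21; inorder splits into left=[], right=[]
Reconstructed level-order: [14, 9, 26, 3, 19, 8, 21, 5]


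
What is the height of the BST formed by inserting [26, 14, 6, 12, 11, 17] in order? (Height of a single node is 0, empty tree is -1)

Insertion order: [26, 14, 6, 12, 11, 17]
Tree (level-order array): [26, 14, None, 6, 17, None, 12, None, None, 11]
Compute height bottom-up (empty subtree = -1):
  height(11) = 1 + max(-1, -1) = 0
  height(12) = 1 + max(0, -1) = 1
  height(6) = 1 + max(-1, 1) = 2
  height(17) = 1 + max(-1, -1) = 0
  height(14) = 1 + max(2, 0) = 3
  height(26) = 1 + max(3, -1) = 4
Height = 4


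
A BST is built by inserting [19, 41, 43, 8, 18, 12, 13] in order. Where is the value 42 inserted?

Starting tree (level order): [19, 8, 41, None, 18, None, 43, 12, None, None, None, None, 13]
Insertion path: 19 -> 41 -> 43
Result: insert 42 as left child of 43
Final tree (level order): [19, 8, 41, None, 18, None, 43, 12, None, 42, None, None, 13]


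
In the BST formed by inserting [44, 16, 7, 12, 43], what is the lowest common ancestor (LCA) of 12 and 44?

Tree insertion order: [44, 16, 7, 12, 43]
Tree (level-order array): [44, 16, None, 7, 43, None, 12]
In a BST, the LCA of p=12, q=44 is the first node v on the
root-to-leaf path with p <= v <= q (go left if both < v, right if both > v).
Walk from root:
  at 44: 12 <= 44 <= 44, this is the LCA
LCA = 44


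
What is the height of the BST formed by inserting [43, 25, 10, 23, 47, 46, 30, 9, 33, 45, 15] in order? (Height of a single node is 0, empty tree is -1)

Insertion order: [43, 25, 10, 23, 47, 46, 30, 9, 33, 45, 15]
Tree (level-order array): [43, 25, 47, 10, 30, 46, None, 9, 23, None, 33, 45, None, None, None, 15]
Compute height bottom-up (empty subtree = -1):
  height(9) = 1 + max(-1, -1) = 0
  height(15) = 1 + max(-1, -1) = 0
  height(23) = 1 + max(0, -1) = 1
  height(10) = 1 + max(0, 1) = 2
  height(33) = 1 + max(-1, -1) = 0
  height(30) = 1 + max(-1, 0) = 1
  height(25) = 1 + max(2, 1) = 3
  height(45) = 1 + max(-1, -1) = 0
  height(46) = 1 + max(0, -1) = 1
  height(47) = 1 + max(1, -1) = 2
  height(43) = 1 + max(3, 2) = 4
Height = 4


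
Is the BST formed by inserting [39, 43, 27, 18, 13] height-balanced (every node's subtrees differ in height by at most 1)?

Tree (level-order array): [39, 27, 43, 18, None, None, None, 13]
Definition: a tree is height-balanced if, at every node, |h(left) - h(right)| <= 1 (empty subtree has height -1).
Bottom-up per-node check:
  node 13: h_left=-1, h_right=-1, diff=0 [OK], height=0
  node 18: h_left=0, h_right=-1, diff=1 [OK], height=1
  node 27: h_left=1, h_right=-1, diff=2 [FAIL (|1--1|=2 > 1)], height=2
  node 43: h_left=-1, h_right=-1, diff=0 [OK], height=0
  node 39: h_left=2, h_right=0, diff=2 [FAIL (|2-0|=2 > 1)], height=3
Node 27 violates the condition: |1 - -1| = 2 > 1.
Result: Not balanced


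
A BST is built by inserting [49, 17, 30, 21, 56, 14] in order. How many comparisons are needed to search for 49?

Search path for 49: 49
Found: True
Comparisons: 1


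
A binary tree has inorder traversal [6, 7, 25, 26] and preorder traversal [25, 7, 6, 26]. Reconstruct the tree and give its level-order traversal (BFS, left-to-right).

Inorder:  [6, 7, 25, 26]
Preorder: [25, 7, 6, 26]
Algorithm: preorder visits root first, so consume preorder in order;
for each root, split the current inorder slice at that value into
left-subtree inorder and right-subtree inorder, then recurse.
Recursive splits:
  root=25; inorder splits into left=[6, 7], right=[26]
  root=7; inorder splits into left=[6], right=[]
  root=6; inorder splits into left=[], right=[]
  root=26; inorder splits into left=[], right=[]
Reconstructed level-order: [25, 7, 26, 6]


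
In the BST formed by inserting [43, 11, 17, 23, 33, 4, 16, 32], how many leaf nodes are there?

Tree built from: [43, 11, 17, 23, 33, 4, 16, 32]
Tree (level-order array): [43, 11, None, 4, 17, None, None, 16, 23, None, None, None, 33, 32]
Rule: A leaf has 0 children.
Per-node child counts:
  node 43: 1 child(ren)
  node 11: 2 child(ren)
  node 4: 0 child(ren)
  node 17: 2 child(ren)
  node 16: 0 child(ren)
  node 23: 1 child(ren)
  node 33: 1 child(ren)
  node 32: 0 child(ren)
Matching nodes: [4, 16, 32]
Count of leaf nodes: 3


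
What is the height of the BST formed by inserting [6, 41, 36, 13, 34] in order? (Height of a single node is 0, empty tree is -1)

Insertion order: [6, 41, 36, 13, 34]
Tree (level-order array): [6, None, 41, 36, None, 13, None, None, 34]
Compute height bottom-up (empty subtree = -1):
  height(34) = 1 + max(-1, -1) = 0
  height(13) = 1 + max(-1, 0) = 1
  height(36) = 1 + max(1, -1) = 2
  height(41) = 1 + max(2, -1) = 3
  height(6) = 1 + max(-1, 3) = 4
Height = 4


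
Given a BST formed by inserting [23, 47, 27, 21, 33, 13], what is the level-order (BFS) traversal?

Tree insertion order: [23, 47, 27, 21, 33, 13]
Tree (level-order array): [23, 21, 47, 13, None, 27, None, None, None, None, 33]
BFS from the root, enqueuing left then right child of each popped node:
  queue [23] -> pop 23, enqueue [21, 47], visited so far: [23]
  queue [21, 47] -> pop 21, enqueue [13], visited so far: [23, 21]
  queue [47, 13] -> pop 47, enqueue [27], visited so far: [23, 21, 47]
  queue [13, 27] -> pop 13, enqueue [none], visited so far: [23, 21, 47, 13]
  queue [27] -> pop 27, enqueue [33], visited so far: [23, 21, 47, 13, 27]
  queue [33] -> pop 33, enqueue [none], visited so far: [23, 21, 47, 13, 27, 33]
Result: [23, 21, 47, 13, 27, 33]


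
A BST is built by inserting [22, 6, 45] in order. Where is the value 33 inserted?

Starting tree (level order): [22, 6, 45]
Insertion path: 22 -> 45
Result: insert 33 as left child of 45
Final tree (level order): [22, 6, 45, None, None, 33]


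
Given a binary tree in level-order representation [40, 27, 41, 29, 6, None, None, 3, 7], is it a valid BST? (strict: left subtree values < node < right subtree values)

Level-order array: [40, 27, 41, 29, 6, None, None, 3, 7]
Validate using subtree bounds (lo, hi): at each node, require lo < value < hi,
then recurse left with hi=value and right with lo=value.
Preorder trace (stopping at first violation):
  at node 40 with bounds (-inf, +inf): OK
  at node 27 with bounds (-inf, 40): OK
  at node 29 with bounds (-inf, 27): VIOLATION
Node 29 violates its bound: not (-inf < 29 < 27).
Result: Not a valid BST


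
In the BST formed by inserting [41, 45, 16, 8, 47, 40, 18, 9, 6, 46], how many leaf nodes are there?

Tree built from: [41, 45, 16, 8, 47, 40, 18, 9, 6, 46]
Tree (level-order array): [41, 16, 45, 8, 40, None, 47, 6, 9, 18, None, 46]
Rule: A leaf has 0 children.
Per-node child counts:
  node 41: 2 child(ren)
  node 16: 2 child(ren)
  node 8: 2 child(ren)
  node 6: 0 child(ren)
  node 9: 0 child(ren)
  node 40: 1 child(ren)
  node 18: 0 child(ren)
  node 45: 1 child(ren)
  node 47: 1 child(ren)
  node 46: 0 child(ren)
Matching nodes: [6, 9, 18, 46]
Count of leaf nodes: 4


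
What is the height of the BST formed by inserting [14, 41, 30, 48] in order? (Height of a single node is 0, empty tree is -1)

Insertion order: [14, 41, 30, 48]
Tree (level-order array): [14, None, 41, 30, 48]
Compute height bottom-up (empty subtree = -1):
  height(30) = 1 + max(-1, -1) = 0
  height(48) = 1 + max(-1, -1) = 0
  height(41) = 1 + max(0, 0) = 1
  height(14) = 1 + max(-1, 1) = 2
Height = 2


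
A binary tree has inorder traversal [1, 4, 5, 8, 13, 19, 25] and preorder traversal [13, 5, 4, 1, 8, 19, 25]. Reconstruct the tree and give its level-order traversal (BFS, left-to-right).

Inorder:  [1, 4, 5, 8, 13, 19, 25]
Preorder: [13, 5, 4, 1, 8, 19, 25]
Algorithm: preorder visits root first, so consume preorder in order;
for each root, split the current inorder slice at that value into
left-subtree inorder and right-subtree inorder, then recurse.
Recursive splits:
  root=13; inorder splits into left=[1, 4, 5, 8], right=[19, 25]
  root=5; inorder splits into left=[1, 4], right=[8]
  root=4; inorder splits into left=[1], right=[]
  root=1; inorder splits into left=[], right=[]
  root=8; inorder splits into left=[], right=[]
  root=19; inorder splits into left=[], right=[25]
  root=25; inorder splits into left=[], right=[]
Reconstructed level-order: [13, 5, 19, 4, 8, 25, 1]
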